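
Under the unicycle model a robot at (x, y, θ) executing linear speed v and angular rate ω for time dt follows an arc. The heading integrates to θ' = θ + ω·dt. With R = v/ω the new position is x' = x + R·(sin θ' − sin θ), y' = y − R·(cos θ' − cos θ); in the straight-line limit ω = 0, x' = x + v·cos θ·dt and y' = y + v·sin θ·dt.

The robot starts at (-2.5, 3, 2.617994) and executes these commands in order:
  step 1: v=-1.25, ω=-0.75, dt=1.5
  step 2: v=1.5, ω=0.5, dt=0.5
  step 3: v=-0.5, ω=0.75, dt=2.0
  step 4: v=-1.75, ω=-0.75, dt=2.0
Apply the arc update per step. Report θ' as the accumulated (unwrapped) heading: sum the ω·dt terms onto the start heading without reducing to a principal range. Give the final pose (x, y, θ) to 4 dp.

(1.5523, -0.2962, 1.7430)

step 1: θ'=1.4930 (R=1.6667) → pose (-1.6717, 1.4271, 1.4930)
step 2: θ'=1.7430 (R=3.0000) → pose (-1.7070, 2.1743, 1.7430)
step 3: θ'=3.2430 (R=-0.6667) → pose (-0.9827, 1.6253, 3.2430)
step 4: θ'=1.7430 (R=2.3333) → pose (1.5523, -0.2962, 1.7430)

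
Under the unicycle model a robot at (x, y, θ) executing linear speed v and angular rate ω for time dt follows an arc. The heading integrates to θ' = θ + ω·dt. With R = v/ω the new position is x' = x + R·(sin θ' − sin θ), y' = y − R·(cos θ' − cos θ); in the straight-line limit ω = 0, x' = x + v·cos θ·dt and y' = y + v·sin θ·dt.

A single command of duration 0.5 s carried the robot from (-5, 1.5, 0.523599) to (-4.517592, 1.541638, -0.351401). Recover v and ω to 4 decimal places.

Δθ = -0.351401 − 0.523599 = -0.875000
ω = Δθ/dt = -0.875000/0.5 = -1.7500
R = Δx/(sin θ' − sin θ) = -0.5714
v = R·ω = -0.5714·-1.7500 = 1.0000

v = 1.0000, ω = -1.7500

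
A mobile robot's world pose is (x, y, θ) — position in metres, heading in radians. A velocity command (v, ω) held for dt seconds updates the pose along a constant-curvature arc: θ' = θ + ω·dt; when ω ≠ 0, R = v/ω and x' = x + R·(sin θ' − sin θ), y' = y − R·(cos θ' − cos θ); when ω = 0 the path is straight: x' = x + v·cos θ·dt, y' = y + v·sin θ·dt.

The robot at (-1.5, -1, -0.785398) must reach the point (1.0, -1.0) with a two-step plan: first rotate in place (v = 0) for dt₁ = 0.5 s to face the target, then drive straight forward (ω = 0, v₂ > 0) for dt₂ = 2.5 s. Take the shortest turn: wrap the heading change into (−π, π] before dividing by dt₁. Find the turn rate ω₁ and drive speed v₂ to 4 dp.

ω₁ = 1.5708, v₂ = 1.0000

heading to target = atan2(-1−-1, 1−-1.5) = 0.0000
Δθ = wrap(0.0000 − -0.7854) = 0.7854; ω₁ = Δθ/dt₁ = 1.5708
distance = √((1−-1.5)² + (-1−-1)²) = 2.5000; v₂ = distance/dt₂ = 1.0000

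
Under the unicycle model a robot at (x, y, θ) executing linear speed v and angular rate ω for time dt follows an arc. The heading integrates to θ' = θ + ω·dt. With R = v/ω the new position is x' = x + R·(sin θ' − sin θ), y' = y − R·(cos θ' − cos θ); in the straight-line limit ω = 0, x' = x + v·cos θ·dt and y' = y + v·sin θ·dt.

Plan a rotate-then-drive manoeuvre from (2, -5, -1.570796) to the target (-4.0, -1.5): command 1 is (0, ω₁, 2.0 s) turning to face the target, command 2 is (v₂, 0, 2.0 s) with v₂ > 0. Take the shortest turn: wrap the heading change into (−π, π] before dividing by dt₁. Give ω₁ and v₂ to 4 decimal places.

ω₁ = -1.0494, v₂ = 3.4731

heading to target = atan2(-1.5−-5, -4−2) = 2.6135
Δθ = wrap(2.6135 − -1.5708) = -2.0989; ω₁ = Δθ/dt₁ = -1.0494
distance = √((-4−2)² + (-1.5−-5)²) = 6.9462; v₂ = distance/dt₂ = 3.4731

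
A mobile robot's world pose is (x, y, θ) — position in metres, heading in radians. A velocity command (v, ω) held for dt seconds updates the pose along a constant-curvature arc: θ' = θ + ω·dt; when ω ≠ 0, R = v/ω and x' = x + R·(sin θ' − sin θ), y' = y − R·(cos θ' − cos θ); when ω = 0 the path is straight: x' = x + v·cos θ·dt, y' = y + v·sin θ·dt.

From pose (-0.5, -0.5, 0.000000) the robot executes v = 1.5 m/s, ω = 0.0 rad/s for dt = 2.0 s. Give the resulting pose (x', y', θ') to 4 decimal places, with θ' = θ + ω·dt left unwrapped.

(2.5000, -0.5000, 0.0000)

θ' = 0.0000 + 0.0·2.0 = 0.0000
ω = 0 → straight: x' = -0.5 + 1.5·cos(0.0000)·2.0 = 2.5000
y' = -0.5 + 1.5·sin(0.0000)·2.0 = -0.5000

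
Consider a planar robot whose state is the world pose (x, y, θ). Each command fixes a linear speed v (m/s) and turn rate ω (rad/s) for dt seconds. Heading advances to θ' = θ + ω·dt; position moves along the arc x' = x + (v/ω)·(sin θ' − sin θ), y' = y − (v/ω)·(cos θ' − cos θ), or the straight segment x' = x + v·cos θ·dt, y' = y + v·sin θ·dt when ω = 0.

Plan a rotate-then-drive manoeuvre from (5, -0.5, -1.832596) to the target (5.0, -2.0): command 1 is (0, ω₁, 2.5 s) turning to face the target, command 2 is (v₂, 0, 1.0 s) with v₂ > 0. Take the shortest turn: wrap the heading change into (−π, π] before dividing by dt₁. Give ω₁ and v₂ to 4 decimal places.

heading to target = atan2(-2−-0.5, 5−5) = -1.5708
Δθ = wrap(-1.5708 − -1.8326) = 0.2618; ω₁ = Δθ/dt₁ = 0.1047
distance = √((5−5)² + (-2−-0.5)²) = 1.5000; v₂ = distance/dt₂ = 1.5000

ω₁ = 0.1047, v₂ = 1.5000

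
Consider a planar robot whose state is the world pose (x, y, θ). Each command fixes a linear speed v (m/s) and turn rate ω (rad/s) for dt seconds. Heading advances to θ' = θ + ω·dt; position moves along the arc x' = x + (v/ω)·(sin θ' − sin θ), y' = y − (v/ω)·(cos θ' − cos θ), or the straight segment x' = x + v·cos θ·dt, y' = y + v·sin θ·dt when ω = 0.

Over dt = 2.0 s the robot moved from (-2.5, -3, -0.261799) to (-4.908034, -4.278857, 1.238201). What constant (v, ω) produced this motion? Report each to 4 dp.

Δθ = 1.238201 − -0.261799 = 1.500000
ω = Δθ/dt = 1.500000/2.0 = 0.7500
R = Δx/(sin θ' − sin θ) = -2.0000
v = R·ω = -2.0000·0.7500 = -1.5000

v = -1.5000, ω = 0.7500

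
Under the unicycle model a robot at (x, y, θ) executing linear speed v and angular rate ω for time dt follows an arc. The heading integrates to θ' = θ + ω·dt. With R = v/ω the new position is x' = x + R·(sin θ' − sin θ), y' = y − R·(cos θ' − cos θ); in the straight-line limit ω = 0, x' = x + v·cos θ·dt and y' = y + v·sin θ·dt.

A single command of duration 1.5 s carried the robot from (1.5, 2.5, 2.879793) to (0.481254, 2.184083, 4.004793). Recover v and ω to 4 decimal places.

v = 0.7500, ω = 0.7500

Δθ = 4.004793 − 2.879793 = 1.125000
ω = Δθ/dt = 1.125000/1.5 = 0.7500
R = Δx/(sin θ' − sin θ) = 1.0000
v = R·ω = 1.0000·0.7500 = 0.7500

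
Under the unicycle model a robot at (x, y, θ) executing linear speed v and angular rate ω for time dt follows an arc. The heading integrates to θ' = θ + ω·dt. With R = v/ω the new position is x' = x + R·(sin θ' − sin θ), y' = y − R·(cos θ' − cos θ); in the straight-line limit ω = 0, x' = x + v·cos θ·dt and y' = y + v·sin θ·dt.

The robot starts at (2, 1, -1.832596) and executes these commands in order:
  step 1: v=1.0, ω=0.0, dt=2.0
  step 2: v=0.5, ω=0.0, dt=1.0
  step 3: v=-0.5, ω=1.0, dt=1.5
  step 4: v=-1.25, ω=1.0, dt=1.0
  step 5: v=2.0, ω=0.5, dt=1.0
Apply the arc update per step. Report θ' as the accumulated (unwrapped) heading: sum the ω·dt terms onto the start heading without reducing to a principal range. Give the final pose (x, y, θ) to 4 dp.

(1.0546, 0.5590, 1.1674)

step 1: θ'=-1.8326 (straight) → pose (1.4824, -0.9319, -1.8326)
step 2: θ'=-1.8326 (straight) → pose (1.3530, -1.4148, -1.8326)
step 3: θ'=-0.3326 (R=-0.5000) → pose (1.0332, -0.8128, -0.3326)
step 4: θ'=0.6674 (R=-1.2500) → pose (-0.1486, -1.0125, 0.6674)
step 5: θ'=1.1674 (R=4.0000) → pose (1.0546, 0.5590, 1.1674)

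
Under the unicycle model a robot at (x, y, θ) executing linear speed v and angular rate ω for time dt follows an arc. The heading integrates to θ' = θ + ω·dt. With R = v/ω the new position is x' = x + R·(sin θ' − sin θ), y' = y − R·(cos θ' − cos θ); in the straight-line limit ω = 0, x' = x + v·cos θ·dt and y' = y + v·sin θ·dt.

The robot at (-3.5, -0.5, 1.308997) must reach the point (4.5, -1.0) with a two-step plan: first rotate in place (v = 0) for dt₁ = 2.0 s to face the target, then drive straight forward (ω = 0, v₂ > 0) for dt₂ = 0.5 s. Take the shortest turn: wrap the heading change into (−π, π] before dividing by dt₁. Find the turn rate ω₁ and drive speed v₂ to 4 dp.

ω₁ = -0.6857, v₂ = 16.0312

heading to target = atan2(-1−-0.5, 4.5−-3.5) = -0.0624
Δθ = wrap(-0.0624 − 1.3090) = -1.3714; ω₁ = Δθ/dt₁ = -0.6857
distance = √((4.5−-3.5)² + (-1−-0.5)²) = 8.0156; v₂ = distance/dt₂ = 16.0312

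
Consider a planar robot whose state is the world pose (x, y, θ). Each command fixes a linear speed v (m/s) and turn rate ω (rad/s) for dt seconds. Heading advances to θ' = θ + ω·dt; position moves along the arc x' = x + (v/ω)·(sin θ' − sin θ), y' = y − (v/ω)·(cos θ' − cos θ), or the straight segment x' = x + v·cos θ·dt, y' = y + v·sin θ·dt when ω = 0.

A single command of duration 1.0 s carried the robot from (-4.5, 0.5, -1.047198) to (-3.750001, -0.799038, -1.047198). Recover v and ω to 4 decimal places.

v = 1.5000, ω = 0.0000

Δθ = -1.047198 − -1.047198 = 0.000000
ω = Δθ/dt = 0.000000/1.0 = 0.0000
ω = 0 → v = (Δx·cos θ + Δy·sin θ)/dt = 1.5000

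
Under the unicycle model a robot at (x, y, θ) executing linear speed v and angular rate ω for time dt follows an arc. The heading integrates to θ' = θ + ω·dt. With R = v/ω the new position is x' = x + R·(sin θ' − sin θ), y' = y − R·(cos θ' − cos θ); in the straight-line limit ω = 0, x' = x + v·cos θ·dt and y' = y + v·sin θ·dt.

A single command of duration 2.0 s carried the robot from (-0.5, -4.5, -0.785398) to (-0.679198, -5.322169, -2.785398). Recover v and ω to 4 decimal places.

Δθ = -2.785398 − -0.785398 = -2.000000
ω = Δθ/dt = -2.000000/2.0 = -1.0000
R = −Δy/(cos θ' − cos θ) = -0.5000
v = R·ω = -0.5000·-1.0000 = 0.5000

v = 0.5000, ω = -1.0000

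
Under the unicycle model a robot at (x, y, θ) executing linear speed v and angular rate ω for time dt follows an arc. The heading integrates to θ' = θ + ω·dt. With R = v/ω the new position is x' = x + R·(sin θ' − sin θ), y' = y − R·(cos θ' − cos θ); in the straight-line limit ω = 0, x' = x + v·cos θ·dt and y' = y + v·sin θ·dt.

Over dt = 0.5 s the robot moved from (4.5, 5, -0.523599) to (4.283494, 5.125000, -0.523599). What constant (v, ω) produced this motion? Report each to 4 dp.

Δθ = -0.523599 − -0.523599 = 0.000000
ω = Δθ/dt = 0.000000/0.5 = 0.0000
ω = 0 → v = (Δx·cos θ + Δy·sin θ)/dt = -0.5000

v = -0.5000, ω = 0.0000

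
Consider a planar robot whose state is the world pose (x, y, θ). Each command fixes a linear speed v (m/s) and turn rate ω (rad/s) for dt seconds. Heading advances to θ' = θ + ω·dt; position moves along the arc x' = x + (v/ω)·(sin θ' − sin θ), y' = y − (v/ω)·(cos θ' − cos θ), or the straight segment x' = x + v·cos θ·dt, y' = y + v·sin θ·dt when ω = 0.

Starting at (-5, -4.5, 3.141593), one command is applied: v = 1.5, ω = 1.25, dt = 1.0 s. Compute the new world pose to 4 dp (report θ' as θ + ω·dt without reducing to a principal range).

(-6.1388, -5.3216, 4.3916)

θ' = 3.1416 + 1.25·1.0 = 4.3916
R = v/ω = 1.5/1.25 = 1.2000
x' = -5 + 1.2000·(sin 4.3916 − sin 3.1416) = -6.1388
y' = -4.5 − 1.2000·(cos 4.3916 − cos 3.1416) = -5.3216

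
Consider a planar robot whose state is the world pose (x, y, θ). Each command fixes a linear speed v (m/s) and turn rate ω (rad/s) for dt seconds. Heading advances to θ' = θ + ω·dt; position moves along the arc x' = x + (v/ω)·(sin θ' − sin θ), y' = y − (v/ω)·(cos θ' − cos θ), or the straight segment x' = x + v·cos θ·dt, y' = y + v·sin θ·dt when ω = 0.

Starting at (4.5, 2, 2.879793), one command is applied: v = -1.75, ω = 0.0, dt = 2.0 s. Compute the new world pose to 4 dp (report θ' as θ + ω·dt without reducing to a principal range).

(7.8807, 1.0941, 2.8798)

θ' = 2.8798 + 0.0·2.0 = 2.8798
ω = 0 → straight: x' = 4.5 + -1.75·cos(2.8798)·2.0 = 7.8807
y' = 2 + -1.75·sin(2.8798)·2.0 = 1.0941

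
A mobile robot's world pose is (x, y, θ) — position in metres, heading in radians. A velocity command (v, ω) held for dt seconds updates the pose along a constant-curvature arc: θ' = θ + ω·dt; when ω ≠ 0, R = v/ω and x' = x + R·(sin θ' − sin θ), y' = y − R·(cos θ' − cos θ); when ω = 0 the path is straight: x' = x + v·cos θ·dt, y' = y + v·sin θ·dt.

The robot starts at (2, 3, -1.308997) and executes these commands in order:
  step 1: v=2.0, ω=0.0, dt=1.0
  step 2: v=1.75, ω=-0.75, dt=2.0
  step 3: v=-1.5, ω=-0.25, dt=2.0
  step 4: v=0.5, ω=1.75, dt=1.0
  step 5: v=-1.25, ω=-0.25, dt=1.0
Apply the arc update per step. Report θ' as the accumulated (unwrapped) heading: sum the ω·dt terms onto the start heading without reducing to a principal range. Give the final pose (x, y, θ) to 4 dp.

step 1: θ'=-1.3090 (straight) → pose (2.5176, 1.0681, -1.3090)
step 2: θ'=-2.8090 (R=-2.3333) → pose (1.0256, -1.7412, -2.8090)
step 3: θ'=-3.3090 (R=6.0000) → pose (3.9844, -1.4963, -3.3090)
step 4: θ'=-1.5590 (R=0.2857) → pose (3.6511, -1.7814, -1.5590)
step 5: θ'=-1.8090 (R=5.0000) → pose (3.7919, -0.5426, -1.8090)

(3.7919, -0.5426, -1.8090)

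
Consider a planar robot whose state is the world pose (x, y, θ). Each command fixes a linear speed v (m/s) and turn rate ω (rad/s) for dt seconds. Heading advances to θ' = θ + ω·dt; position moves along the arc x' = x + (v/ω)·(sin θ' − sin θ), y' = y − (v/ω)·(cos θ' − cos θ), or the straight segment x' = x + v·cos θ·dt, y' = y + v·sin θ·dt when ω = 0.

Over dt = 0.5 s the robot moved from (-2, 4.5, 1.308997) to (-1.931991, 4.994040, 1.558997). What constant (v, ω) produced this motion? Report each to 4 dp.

Δθ = 1.558997 − 1.308997 = 0.250000
ω = Δθ/dt = 0.250000/0.5 = 0.5000
R = −Δy/(cos θ' − cos θ) = 2.0000
v = R·ω = 2.0000·0.5000 = 1.0000

v = 1.0000, ω = 0.5000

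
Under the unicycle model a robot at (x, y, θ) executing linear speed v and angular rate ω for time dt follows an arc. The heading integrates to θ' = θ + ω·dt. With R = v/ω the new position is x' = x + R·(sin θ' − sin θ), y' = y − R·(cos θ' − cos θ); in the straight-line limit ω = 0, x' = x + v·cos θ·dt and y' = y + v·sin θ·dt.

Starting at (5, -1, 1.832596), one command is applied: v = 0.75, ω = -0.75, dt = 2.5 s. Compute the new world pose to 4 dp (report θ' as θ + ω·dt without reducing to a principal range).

(6.0083, 0.2579, -0.0424)

θ' = 1.8326 + -0.75·2.5 = -0.0424
R = v/ω = 0.75/-0.75 = -1.0000
x' = 5 + -1.0000·(sin -0.0424 − sin 1.8326) = 6.0083
y' = -1 − -1.0000·(cos -0.0424 − cos 1.8326) = 0.2579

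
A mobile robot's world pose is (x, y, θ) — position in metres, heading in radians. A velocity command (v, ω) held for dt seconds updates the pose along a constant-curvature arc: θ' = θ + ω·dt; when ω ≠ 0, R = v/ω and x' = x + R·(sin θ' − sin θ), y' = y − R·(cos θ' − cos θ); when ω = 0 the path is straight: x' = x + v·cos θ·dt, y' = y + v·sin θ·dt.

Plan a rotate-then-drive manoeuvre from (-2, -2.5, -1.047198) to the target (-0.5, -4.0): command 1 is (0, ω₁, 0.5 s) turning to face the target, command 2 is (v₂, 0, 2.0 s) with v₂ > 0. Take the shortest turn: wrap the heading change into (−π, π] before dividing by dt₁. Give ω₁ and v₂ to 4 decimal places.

ω₁ = 0.5236, v₂ = 1.0607

heading to target = atan2(-4−-2.5, -0.5−-2) = -0.7854
Δθ = wrap(-0.7854 − -1.0472) = 0.2618; ω₁ = Δθ/dt₁ = 0.5236
distance = √((-0.5−-2)² + (-4−-2.5)²) = 2.1213; v₂ = distance/dt₂ = 1.0607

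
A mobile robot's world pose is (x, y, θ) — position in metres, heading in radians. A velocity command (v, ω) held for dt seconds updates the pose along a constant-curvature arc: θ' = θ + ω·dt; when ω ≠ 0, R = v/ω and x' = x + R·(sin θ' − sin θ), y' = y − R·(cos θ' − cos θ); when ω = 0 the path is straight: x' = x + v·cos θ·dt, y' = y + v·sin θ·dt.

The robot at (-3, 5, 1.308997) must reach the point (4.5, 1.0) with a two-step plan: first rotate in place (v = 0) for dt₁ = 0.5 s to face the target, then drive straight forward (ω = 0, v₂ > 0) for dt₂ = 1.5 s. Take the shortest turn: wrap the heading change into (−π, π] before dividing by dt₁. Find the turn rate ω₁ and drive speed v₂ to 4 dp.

ω₁ = -3.5979, v₂ = 5.6667

heading to target = atan2(1−5, 4.5−-3) = -0.4900
Δθ = wrap(-0.4900 − 1.3090) = -1.7990; ω₁ = Δθ/dt₁ = -3.5979
distance = √((4.5−-3)² + (1−5)²) = 8.5000; v₂ = distance/dt₂ = 5.6667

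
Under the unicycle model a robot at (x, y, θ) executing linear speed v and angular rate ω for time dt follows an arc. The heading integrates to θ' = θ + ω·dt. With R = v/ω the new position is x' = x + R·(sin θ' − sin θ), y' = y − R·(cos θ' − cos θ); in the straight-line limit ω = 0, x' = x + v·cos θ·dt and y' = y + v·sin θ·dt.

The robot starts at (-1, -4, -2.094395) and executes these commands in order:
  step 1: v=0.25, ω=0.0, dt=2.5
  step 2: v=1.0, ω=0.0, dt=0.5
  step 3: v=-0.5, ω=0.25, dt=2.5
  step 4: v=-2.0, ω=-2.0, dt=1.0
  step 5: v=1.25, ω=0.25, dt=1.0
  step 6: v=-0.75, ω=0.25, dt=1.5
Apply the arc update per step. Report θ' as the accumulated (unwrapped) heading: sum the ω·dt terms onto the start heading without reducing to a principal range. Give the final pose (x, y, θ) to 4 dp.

(-0.0975, -2.3503, -2.8444)

step 1: θ'=-2.0944 (straight) → pose (-1.3125, -4.5413, -2.0944)
step 2: θ'=-2.0944 (straight) → pose (-1.5625, -4.9743, -2.0944)
step 3: θ'=-1.4694 (R=-2.0000) → pose (-1.3048, -3.7718, -1.4694)
step 4: θ'=-3.4694 (R=1.0000) → pose (0.0120, -2.7238, -3.4694)
step 5: θ'=-3.2194 (R=5.0000) → pose (-1.2092, -2.4727, -3.2194)
step 6: θ'=-2.8444 (R=-3.0000) → pose (-0.0975, -2.3503, -2.8444)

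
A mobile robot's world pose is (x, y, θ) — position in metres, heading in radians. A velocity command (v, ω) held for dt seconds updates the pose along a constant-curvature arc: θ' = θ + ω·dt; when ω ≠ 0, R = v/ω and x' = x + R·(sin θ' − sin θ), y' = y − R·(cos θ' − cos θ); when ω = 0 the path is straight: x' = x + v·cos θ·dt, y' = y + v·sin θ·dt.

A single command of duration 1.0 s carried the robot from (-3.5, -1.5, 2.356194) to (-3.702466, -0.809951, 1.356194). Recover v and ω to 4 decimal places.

v = 0.7500, ω = -1.0000

Δθ = 1.356194 − 2.356194 = -1.000000
ω = Δθ/dt = -1.000000/1.0 = -1.0000
R = −Δy/(cos θ' − cos θ) = -0.7500
v = R·ω = -0.7500·-1.0000 = 0.7500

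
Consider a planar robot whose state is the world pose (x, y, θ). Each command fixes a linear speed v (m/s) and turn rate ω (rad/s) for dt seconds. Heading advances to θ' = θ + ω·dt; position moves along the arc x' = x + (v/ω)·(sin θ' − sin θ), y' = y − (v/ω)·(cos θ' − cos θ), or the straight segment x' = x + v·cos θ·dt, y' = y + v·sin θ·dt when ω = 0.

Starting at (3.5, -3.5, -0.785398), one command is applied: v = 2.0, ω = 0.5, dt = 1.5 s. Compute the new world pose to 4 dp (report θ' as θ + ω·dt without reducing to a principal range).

θ' = -0.7854 + 0.5·1.5 = -0.0354
R = v/ω = 2.0/0.5 = 4.0000
x' = 3.5 + 4.0000·(sin -0.0354 − sin -0.7854) = 6.1869
y' = -3.5 − 4.0000·(cos -0.0354 − cos -0.7854) = -4.6691

(6.1869, -4.6691, -0.0354)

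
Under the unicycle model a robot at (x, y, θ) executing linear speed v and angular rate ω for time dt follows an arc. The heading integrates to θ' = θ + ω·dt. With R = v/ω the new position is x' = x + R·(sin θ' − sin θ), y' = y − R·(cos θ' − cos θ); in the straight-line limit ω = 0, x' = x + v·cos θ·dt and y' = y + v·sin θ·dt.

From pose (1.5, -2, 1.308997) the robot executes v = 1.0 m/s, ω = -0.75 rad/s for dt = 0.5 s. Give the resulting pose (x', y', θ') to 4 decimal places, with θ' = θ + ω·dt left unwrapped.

(1.7159, -1.5523, 0.9340)

θ' = 1.3090 + -0.75·0.5 = 0.9340
R = v/ω = 1.0/-0.75 = -1.3333
x' = 1.5 + -1.3333·(sin 0.9340 − sin 1.3090) = 1.7159
y' = -2 − -1.3333·(cos 0.9340 − cos 1.3090) = -1.5523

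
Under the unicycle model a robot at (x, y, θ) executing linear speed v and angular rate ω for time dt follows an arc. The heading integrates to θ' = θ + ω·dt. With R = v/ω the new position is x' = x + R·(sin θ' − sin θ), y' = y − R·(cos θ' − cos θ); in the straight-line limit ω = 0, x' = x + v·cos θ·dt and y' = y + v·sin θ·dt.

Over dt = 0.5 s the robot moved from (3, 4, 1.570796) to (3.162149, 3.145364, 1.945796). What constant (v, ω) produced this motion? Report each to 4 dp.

Δθ = 1.945796 − 1.570796 = 0.375000
ω = Δθ/dt = 0.375000/0.5 = 0.7500
R = −Δy/(cos θ' − cos θ) = -2.3333
v = R·ω = -2.3333·0.7500 = -1.7500

v = -1.7500, ω = 0.7500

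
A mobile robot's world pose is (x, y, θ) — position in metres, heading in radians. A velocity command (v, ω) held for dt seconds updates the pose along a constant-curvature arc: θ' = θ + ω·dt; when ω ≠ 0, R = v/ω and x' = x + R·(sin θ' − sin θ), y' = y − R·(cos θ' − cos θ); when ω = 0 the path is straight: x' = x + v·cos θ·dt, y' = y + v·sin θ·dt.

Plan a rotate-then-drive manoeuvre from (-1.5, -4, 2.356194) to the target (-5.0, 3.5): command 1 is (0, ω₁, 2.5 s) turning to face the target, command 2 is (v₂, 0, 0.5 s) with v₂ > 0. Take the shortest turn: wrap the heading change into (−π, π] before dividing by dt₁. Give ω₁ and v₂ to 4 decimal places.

heading to target = atan2(3.5−-4, -5−-1.5) = 2.0074
Δθ = wrap(2.0074 − 2.3562) = -0.3488; ω₁ = Δθ/dt₁ = -0.1395
distance = √((-5−-1.5)² + (3.5−-4)²) = 8.2765; v₂ = distance/dt₂ = 16.5529

ω₁ = -0.1395, v₂ = 16.5529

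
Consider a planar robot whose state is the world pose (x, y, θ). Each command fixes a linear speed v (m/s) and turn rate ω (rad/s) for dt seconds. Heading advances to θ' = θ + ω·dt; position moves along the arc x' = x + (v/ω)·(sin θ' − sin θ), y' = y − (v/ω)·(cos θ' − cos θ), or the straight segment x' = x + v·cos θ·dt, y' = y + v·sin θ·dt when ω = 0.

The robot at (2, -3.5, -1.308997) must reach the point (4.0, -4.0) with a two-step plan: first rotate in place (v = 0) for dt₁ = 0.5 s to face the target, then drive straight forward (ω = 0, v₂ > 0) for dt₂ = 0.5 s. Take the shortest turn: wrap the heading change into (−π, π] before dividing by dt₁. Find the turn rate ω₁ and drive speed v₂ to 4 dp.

ω₁ = 2.1280, v₂ = 4.1231

heading to target = atan2(-4−-3.5, 4−2) = -0.2450
Δθ = wrap(-0.2450 − -1.3090) = 1.0640; ω₁ = Δθ/dt₁ = 2.1280
distance = √((4−2)² + (-4−-3.5)²) = 2.0616; v₂ = distance/dt₂ = 4.1231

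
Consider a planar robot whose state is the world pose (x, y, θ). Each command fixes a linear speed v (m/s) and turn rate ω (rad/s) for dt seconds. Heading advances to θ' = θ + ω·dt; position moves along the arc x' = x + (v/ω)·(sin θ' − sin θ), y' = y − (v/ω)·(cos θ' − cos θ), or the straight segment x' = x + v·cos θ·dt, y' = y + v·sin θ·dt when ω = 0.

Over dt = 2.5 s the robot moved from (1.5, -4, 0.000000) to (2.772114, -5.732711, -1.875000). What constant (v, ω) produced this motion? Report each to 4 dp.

v = 1.0000, ω = -0.7500

Δθ = -1.875000 − 0.000000 = -1.875000
ω = Δθ/dt = -1.875000/2.5 = -0.7500
R = −Δy/(cos θ' − cos θ) = -1.3333
v = R·ω = -1.3333·-0.7500 = 1.0000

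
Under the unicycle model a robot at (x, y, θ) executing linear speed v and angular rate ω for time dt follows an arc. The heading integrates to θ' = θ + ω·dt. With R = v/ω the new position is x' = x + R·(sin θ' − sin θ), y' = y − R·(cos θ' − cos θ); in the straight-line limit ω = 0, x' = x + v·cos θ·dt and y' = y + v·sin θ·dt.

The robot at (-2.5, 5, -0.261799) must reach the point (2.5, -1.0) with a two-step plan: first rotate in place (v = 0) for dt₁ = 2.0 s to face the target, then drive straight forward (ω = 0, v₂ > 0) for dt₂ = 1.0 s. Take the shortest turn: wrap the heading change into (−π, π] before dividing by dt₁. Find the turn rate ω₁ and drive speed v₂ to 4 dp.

heading to target = atan2(-1−5, 2.5−-2.5) = -0.8761
Δθ = wrap(-0.8761 − -0.2618) = -0.6143; ω₁ = Δθ/dt₁ = -0.3071
distance = √((2.5−-2.5)² + (-1−5)²) = 7.8102; v₂ = distance/dt₂ = 7.8102

ω₁ = -0.3071, v₂ = 7.8102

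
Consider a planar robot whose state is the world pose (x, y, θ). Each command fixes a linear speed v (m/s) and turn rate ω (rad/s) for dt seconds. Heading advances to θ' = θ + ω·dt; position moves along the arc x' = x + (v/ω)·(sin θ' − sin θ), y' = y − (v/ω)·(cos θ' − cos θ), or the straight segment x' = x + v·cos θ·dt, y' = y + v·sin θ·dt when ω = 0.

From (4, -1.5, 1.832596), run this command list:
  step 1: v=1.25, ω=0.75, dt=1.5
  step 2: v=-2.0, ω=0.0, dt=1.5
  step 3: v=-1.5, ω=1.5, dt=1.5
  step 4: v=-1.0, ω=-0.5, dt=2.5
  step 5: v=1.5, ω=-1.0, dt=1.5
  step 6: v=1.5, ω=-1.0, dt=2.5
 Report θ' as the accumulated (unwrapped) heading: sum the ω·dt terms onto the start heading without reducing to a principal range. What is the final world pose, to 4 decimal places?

step 1: θ'=2.9576 (R=1.6667) → pose (2.6951, -0.2928, 2.9576)
step 2: θ'=2.9576 (straight) → pose (5.6444, -0.8417, 2.9576)
step 3: θ'=5.2076 (R=-1.0000) → pose (6.7072, 0.6166, 5.2076)
step 4: θ'=3.9576 (R=2.0000) → pose (7.0102, 2.9373, 3.9576)
step 5: θ'=2.4576 (R=-1.5000) → pose (4.9697, 2.8025, 2.4576)
step 6: θ'=-0.0424 (R=-1.5000) → pose (5.9811, 5.4637, -0.0424)

(5.9811, 5.4637, -0.0424)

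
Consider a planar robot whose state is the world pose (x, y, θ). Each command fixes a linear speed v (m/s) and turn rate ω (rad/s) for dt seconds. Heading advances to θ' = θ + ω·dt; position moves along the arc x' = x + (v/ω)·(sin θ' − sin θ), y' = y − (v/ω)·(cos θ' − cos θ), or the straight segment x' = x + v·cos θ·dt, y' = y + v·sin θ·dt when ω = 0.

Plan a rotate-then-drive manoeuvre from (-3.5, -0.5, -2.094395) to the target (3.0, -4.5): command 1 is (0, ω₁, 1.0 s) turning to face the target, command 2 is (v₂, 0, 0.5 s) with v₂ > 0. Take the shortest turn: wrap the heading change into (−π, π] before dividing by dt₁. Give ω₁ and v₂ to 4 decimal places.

heading to target = atan2(-4.5−-0.5, 3−-3.5) = -0.5517
Δθ = wrap(-0.5517 − -2.0944) = 1.5427; ω₁ = Δθ/dt₁ = 1.5427
distance = √((3−-3.5)² + (-4.5−-0.5)²) = 7.6322; v₂ = distance/dt₂ = 15.2643

ω₁ = 1.5427, v₂ = 15.2643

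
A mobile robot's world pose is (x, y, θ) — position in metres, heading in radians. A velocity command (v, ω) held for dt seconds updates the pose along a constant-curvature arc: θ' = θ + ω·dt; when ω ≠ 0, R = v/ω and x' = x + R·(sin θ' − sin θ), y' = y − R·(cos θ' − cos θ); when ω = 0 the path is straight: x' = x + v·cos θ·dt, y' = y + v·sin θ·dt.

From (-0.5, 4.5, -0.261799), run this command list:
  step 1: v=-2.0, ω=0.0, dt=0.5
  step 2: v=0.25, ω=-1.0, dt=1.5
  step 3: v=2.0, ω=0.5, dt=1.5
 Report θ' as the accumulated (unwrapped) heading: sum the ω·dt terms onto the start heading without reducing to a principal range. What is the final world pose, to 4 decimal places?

(-0.7491, 1.5892, -1.0118)

step 1: θ'=-0.2618 (straight) → pose (-1.4659, 4.7588, -0.2618)
step 2: θ'=-1.7618 (R=-0.2500) → pose (-1.2852, 4.4699, -1.7618)
step 3: θ'=-1.0118 (R=4.0000) → pose (-0.7491, 1.5892, -1.0118)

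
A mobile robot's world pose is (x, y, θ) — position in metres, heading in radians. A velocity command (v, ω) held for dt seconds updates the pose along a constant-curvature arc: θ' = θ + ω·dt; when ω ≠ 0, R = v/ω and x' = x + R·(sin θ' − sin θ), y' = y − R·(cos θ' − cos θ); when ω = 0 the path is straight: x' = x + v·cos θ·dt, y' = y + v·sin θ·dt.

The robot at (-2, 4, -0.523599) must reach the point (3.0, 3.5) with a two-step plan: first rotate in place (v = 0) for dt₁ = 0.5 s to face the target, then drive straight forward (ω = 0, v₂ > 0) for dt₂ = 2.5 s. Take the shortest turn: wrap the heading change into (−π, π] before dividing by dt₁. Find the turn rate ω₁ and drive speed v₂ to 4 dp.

ω₁ = 0.8479, v₂ = 2.0100

heading to target = atan2(3.5−4, 3−-2) = -0.0997
Δθ = wrap(-0.0997 − -0.5236) = 0.4239; ω₁ = Δθ/dt₁ = 0.8479
distance = √((3−-2)² + (3.5−4)²) = 5.0249; v₂ = distance/dt₂ = 2.0100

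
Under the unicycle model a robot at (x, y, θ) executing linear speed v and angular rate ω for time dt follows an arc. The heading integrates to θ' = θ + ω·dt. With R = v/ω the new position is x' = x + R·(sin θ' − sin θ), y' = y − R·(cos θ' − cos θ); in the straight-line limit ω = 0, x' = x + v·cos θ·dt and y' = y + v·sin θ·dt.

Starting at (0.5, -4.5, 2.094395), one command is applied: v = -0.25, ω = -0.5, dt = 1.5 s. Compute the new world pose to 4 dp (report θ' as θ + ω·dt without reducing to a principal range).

θ' = 2.0944 + -0.5·1.5 = 1.3444
R = v/ω = -0.25/-0.5 = 0.5000
x' = 0.5 + 0.5000·(sin 1.3444 − sin 2.0944) = 0.5542
y' = -4.5 − 0.5000·(cos 1.3444 − cos 2.0944) = -4.8622

(0.5542, -4.8622, 1.3444)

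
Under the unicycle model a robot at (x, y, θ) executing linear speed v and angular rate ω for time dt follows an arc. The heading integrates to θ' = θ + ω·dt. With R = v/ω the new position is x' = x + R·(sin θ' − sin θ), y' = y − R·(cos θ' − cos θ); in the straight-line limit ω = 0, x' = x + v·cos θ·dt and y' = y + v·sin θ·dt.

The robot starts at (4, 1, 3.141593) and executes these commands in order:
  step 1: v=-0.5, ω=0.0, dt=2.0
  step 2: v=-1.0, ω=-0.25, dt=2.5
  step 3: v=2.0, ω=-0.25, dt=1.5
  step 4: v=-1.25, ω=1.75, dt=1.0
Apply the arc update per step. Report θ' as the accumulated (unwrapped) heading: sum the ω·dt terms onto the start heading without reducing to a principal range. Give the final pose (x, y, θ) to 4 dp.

step 1: θ'=3.1416 (straight) → pose (5.0000, 1.0000, 3.1416)
step 2: θ'=2.5166 (R=4.0000) → pose (7.3404, 0.2439, 2.5166)
step 3: θ'=2.1416 (R=-8.0000) → pose (5.2894, 2.4091, 2.1416)
step 4: θ'=3.8916 (R=-0.7143) → pose (6.3773, 2.2724, 3.8916)

(6.3773, 2.2724, 3.8916)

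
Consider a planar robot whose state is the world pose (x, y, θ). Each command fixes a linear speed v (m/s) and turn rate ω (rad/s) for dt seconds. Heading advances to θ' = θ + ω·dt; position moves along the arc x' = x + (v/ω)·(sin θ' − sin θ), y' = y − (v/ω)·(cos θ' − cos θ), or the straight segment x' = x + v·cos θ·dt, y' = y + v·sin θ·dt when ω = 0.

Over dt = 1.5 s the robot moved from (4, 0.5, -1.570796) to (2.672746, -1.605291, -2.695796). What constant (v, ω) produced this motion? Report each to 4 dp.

v = 1.7500, ω = -0.7500

Δθ = -2.695796 − -1.570796 = -1.125000
ω = Δθ/dt = -1.125000/1.5 = -0.7500
R = −Δy/(cos θ' − cos θ) = -2.3333
v = R·ω = -2.3333·-0.7500 = 1.7500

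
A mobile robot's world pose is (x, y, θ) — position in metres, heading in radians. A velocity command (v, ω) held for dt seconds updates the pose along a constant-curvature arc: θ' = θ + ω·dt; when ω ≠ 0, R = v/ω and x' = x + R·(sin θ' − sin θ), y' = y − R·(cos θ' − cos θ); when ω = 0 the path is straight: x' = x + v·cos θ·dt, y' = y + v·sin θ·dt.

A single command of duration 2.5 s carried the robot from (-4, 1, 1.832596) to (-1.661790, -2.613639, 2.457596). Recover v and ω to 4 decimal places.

v = -1.7500, ω = 0.2500

Δθ = 2.457596 − 1.832596 = 0.625000
ω = Δθ/dt = 0.625000/2.5 = 0.2500
R = −Δy/(cos θ' − cos θ) = -7.0000
v = R·ω = -7.0000·0.2500 = -1.7500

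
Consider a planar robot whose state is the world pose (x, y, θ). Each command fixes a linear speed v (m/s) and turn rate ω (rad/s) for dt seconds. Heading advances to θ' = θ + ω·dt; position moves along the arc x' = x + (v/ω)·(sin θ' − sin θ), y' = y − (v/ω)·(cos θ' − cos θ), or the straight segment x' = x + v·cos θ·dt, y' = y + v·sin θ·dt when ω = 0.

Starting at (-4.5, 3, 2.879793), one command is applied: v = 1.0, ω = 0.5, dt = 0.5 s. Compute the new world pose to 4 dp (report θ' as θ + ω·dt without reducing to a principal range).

(-4.9940, 3.0680, 3.1298)

θ' = 2.8798 + 0.5·0.5 = 3.1298
R = v/ω = 1.0/0.5 = 2.0000
x' = -4.5 + 2.0000·(sin 3.1298 − sin 2.8798) = -4.9940
y' = 3 − 2.0000·(cos 3.1298 − cos 2.8798) = 3.0680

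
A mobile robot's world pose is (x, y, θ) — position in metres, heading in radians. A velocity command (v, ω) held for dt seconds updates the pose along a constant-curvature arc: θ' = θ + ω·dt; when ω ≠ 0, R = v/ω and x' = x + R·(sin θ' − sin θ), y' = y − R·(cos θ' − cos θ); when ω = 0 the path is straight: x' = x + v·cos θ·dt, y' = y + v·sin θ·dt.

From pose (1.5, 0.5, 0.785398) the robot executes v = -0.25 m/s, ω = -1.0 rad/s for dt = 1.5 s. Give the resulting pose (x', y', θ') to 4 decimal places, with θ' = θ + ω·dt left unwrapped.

(1.1594, 0.4879, -0.7146)

θ' = 0.7854 + -1.0·1.5 = -0.7146
R = v/ω = -0.25/-1.0 = 0.2500
x' = 1.5 + 0.2500·(sin -0.7146 − sin 0.7854) = 1.1594
y' = 0.5 − 0.2500·(cos -0.7146 − cos 0.7854) = 0.4879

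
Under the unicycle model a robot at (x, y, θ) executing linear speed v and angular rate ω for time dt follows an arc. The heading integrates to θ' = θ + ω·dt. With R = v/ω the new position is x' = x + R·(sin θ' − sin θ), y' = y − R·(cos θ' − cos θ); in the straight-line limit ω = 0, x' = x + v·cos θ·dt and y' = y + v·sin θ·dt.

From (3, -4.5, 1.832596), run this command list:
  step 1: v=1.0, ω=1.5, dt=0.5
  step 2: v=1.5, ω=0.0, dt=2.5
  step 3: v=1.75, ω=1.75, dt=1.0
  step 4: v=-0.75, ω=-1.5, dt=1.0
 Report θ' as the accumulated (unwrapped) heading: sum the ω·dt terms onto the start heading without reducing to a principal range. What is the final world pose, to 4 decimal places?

step 1: θ'=2.5826 (R=0.6667) → pose (2.7096, -4.1074, 2.5826)
step 2: θ'=2.5826 (straight) → pose (-0.4696, -2.1186, 2.5826)
step 3: θ'=4.3326 (R=1.0000) → pose (-1.9287, -2.5957, 4.3326)
step 4: θ'=2.8326 (R=0.5000) → pose (-1.3123, -2.3047, 2.8326)

(-1.3123, -2.3047, 2.8326)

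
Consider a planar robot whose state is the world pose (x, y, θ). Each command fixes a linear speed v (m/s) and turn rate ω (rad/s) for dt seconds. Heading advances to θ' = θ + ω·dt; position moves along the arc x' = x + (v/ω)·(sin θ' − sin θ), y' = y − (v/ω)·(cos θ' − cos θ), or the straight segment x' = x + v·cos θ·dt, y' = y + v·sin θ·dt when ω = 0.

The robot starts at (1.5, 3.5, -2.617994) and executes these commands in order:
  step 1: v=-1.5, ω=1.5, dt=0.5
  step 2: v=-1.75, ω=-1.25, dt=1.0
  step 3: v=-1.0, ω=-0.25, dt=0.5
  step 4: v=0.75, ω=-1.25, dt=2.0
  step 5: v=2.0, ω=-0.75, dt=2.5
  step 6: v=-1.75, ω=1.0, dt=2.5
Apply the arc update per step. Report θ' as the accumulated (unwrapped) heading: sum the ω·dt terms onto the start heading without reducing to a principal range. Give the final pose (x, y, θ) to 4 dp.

(4.1679, 4.7727, -5.1180)

step 1: θ'=-1.8680 (R=-1.0000) → pose (1.9562, 4.0732, -1.8680)
step 2: θ'=-3.1180 (R=1.4000) → pose (3.2618, 5.0628, -3.1180)
step 3: θ'=-3.2430 (R=4.0000) → pose (3.7610, 5.0434, -3.2430)
step 4: θ'=-5.7430 (R=-0.6000) → pose (3.5132, 6.1549, -5.7430)
step 5: θ'=-7.6180 (R=-2.6667) → pose (7.4774, 4.4914, -7.6180)
step 6: θ'=-5.1180 (R=-1.7500) → pose (4.1679, 4.7727, -5.1180)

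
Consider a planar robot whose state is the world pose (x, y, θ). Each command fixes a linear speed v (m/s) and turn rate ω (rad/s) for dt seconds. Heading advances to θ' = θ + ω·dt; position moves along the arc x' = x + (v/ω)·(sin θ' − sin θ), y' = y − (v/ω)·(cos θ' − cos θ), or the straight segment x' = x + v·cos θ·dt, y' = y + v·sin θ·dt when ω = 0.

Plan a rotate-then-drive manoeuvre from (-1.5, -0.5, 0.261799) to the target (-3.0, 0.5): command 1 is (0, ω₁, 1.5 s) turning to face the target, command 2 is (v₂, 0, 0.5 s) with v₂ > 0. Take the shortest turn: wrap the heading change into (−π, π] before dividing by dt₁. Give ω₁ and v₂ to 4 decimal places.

ω₁ = 1.5279, v₂ = 3.6056

heading to target = atan2(0.5−-0.5, -3−-1.5) = 2.5536
Δθ = wrap(2.5536 − 0.2618) = 2.2918; ω₁ = Δθ/dt₁ = 1.5279
distance = √((-3−-1.5)² + (0.5−-0.5)²) = 1.8028; v₂ = distance/dt₂ = 3.6056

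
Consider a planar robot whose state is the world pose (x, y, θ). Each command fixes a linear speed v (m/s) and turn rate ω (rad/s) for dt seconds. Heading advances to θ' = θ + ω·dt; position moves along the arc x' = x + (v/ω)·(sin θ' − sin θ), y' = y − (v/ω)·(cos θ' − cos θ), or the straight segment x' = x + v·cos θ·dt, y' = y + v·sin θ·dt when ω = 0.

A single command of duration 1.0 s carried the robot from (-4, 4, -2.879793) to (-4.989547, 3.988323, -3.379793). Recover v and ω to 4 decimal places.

Δθ = -3.379793 − -2.879793 = -0.500000
ω = Δθ/dt = -0.500000/1.0 = -0.5000
R = Δx/(sin θ' − sin θ) = -2.0000
v = R·ω = -2.0000·-0.5000 = 1.0000

v = 1.0000, ω = -0.5000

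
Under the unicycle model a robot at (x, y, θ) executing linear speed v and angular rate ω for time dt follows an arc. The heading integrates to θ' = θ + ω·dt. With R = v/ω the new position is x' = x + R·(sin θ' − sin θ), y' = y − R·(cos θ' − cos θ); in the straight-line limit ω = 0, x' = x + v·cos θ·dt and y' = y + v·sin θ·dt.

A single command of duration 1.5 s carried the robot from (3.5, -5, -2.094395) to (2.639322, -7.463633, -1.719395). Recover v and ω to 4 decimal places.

v = 1.7500, ω = 0.2500

Δθ = -1.719395 − -2.094395 = 0.375000
ω = Δθ/dt = 0.375000/1.5 = 0.2500
R = −Δy/(cos θ' − cos θ) = 7.0000
v = R·ω = 7.0000·0.2500 = 1.7500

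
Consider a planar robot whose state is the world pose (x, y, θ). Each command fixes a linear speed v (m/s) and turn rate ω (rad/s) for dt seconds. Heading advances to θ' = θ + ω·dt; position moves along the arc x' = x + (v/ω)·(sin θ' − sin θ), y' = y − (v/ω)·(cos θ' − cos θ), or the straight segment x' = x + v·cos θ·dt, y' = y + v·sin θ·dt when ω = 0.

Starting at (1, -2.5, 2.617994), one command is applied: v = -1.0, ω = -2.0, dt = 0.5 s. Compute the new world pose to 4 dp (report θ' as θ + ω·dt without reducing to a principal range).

θ' = 2.6180 + -2.0·0.5 = 1.6180
R = v/ω = -1.0/-2.0 = 0.5000
x' = 1 + 0.5000·(sin 1.6180 − sin 2.6180) = 1.2494
y' = -2.5 − 0.5000·(cos 1.6180 − cos 2.6180) = -2.9094

(1.2494, -2.9094, 1.6180)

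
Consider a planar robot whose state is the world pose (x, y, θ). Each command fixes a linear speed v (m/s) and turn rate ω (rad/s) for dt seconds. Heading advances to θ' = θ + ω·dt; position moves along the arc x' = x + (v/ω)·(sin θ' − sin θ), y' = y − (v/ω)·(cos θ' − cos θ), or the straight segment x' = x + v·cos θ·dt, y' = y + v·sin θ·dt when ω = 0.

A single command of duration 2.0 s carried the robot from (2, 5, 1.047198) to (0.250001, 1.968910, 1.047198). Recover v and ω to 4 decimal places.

v = -1.7500, ω = 0.0000

Δθ = 1.047198 − 1.047198 = 0.000000
ω = Δθ/dt = 0.000000/2.0 = 0.0000
ω = 0 → v = (Δx·cos θ + Δy·sin θ)/dt = -1.7500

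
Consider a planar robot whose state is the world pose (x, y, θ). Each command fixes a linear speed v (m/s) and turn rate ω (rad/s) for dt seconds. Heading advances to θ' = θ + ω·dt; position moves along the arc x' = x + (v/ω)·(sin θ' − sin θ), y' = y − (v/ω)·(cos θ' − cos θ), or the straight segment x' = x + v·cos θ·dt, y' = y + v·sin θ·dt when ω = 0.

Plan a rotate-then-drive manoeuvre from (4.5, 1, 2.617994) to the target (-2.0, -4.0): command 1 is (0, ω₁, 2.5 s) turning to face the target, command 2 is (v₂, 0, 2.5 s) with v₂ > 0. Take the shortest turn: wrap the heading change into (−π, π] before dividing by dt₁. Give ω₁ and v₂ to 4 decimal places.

ω₁ = 0.4717, v₂ = 3.2802

heading to target = atan2(-4−1, -2−4.5) = -2.4859
Δθ = wrap(-2.4859 − 2.6180) = 1.1793; ω₁ = Δθ/dt₁ = 0.4717
distance = √((-2−4.5)² + (-4−1)²) = 8.2006; v₂ = distance/dt₂ = 3.2802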